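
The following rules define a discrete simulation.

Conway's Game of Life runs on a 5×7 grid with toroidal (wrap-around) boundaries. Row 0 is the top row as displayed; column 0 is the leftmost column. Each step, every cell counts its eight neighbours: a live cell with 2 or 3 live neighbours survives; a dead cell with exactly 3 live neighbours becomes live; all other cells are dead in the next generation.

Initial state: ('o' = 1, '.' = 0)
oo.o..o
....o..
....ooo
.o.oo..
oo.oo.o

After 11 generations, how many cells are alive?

step 0: oo.o..o
....o..
....ooo
.o.oo..
oo.oo.o
step 1: .o.o..o
...oo..
.......
.o.....
......o
step 2: o.oooo.
..ooo..
.......
.......
..o....
step 3: .....o.
.oo..o.
...o...
.......
.oo.o..
step 4: ...ooo.
..o.o..
..o....
..oo...
.......
step 5: ...ooo.
..o.oo.
.oo....
..oo...
..o....
step 6: ..o..o.
.oo..o.
.o..o..
...o...
..o....
step 7: ..oo...
.ooooo.
.o.oo..
..oo...
..oo...
step 8: .......
.o...o.
.o...o.
.o.....
.o..o..
step 9: .......
.......
ooo....
ooo....
.......
step 10: .......
.o.....
o.o....
o.o....
.o.....
step 11: .......
.o.....
o.o....
o.o....
.o.....

6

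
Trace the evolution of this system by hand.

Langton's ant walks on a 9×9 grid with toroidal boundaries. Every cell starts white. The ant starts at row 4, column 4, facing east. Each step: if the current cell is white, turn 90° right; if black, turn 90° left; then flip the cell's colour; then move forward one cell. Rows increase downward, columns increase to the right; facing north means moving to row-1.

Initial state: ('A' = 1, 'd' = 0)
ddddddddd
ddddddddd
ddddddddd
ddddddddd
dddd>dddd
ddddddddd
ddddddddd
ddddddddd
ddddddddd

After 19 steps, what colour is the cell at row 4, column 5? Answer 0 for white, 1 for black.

1

0) ddddddddd
ddddddddd
ddddddddd
ddddddddd
dddd>dddd
ddddddddd
ddddddddd
ddddddddd
ddddddddd
1) ddddddddd
ddddddddd
ddddddddd
ddddddddd
ddddAdddd
ddddvdddd
ddddddddd
ddddddddd
ddddddddd
2) ddddddddd
ddddddddd
ddddddddd
ddddddddd
ddddAdddd
ddd<Adddd
ddddddddd
ddddddddd
ddddddddd
3) ddddddddd
ddddddddd
ddddddddd
ddddddddd
ddd^Adddd
dddAAdddd
ddddddddd
ddddddddd
ddddddddd
4) ddddddddd
ddddddddd
ddddddddd
ddddddddd
dddA>dddd
dddAAdddd
ddddddddd
ddddddddd
ddddddddd
5) ddddddddd
ddddddddd
ddddddddd
dddd^dddd
dddAddddd
dddAAdddd
ddddddddd
ddddddddd
ddddddddd
6) ddddddddd
ddddddddd
ddddddddd
ddddA>ddd
dddAddddd
dddAAdddd
ddddddddd
ddddddddd
ddddddddd
7) ddddddddd
ddddddddd
ddddddddd
ddddAAddd
dddAdvddd
dddAAdddd
ddddddddd
ddddddddd
ddddddddd
8) ddddddddd
ddddddddd
ddddddddd
ddddAAddd
dddA<Addd
dddAAdddd
ddddddddd
ddddddddd
ddddddddd
9) ddddddddd
ddddddddd
ddddddddd
dddd^Addd
dddAAAddd
dddAAdddd
ddddddddd
ddddddddd
ddddddddd
10) ddddddddd
ddddddddd
ddddddddd
ddd<dAddd
dddAAAddd
dddAAdddd
ddddddddd
ddddddddd
ddddddddd
11) ddddddddd
ddddddddd
ddd^ddddd
dddAdAddd
dddAAAddd
dddAAdddd
ddddddddd
ddddddddd
ddddddddd
12) ddddddddd
ddddddddd
dddA>dddd
dddAdAddd
dddAAAddd
dddAAdddd
ddddddddd
ddddddddd
ddddddddd
13) ddddddddd
ddddddddd
dddAAdddd
dddAvAddd
dddAAAddd
dddAAdddd
ddddddddd
ddddddddd
ddddddddd
14) ddddddddd
ddddddddd
dddAAdddd
ddd<AAddd
dddAAAddd
dddAAdddd
ddddddddd
ddddddddd
ddddddddd
15) ddddddddd
ddddddddd
dddAAdddd
ddddAAddd
dddvAAddd
dddAAdddd
ddddddddd
ddddddddd
ddddddddd
16) ddddddddd
ddddddddd
dddAAdddd
ddddAAddd
dddd>Addd
dddAAdddd
ddddddddd
ddddddddd
ddddddddd
17) ddddddddd
ddddddddd
dddAAdddd
dddd^Addd
dddddAddd
dddAAdddd
ddddddddd
ddddddddd
ddddddddd
18) ddddddddd
ddddddddd
dddAAdddd
ddd<dAddd
dddddAddd
dddAAdddd
ddddddddd
ddddddddd
ddddddddd
19) ddddddddd
ddddddddd
ddd^Adddd
dddAdAddd
dddddAddd
dddAAdddd
ddddddddd
ddddddddd
ddddddddd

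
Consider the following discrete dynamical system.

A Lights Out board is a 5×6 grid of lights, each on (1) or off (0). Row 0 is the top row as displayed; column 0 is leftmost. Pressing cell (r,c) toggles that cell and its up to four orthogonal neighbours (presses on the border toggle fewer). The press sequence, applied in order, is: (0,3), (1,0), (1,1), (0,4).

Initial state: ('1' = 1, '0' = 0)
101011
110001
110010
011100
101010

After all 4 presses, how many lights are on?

gen 0: 101011
110001
110010
011100
101010
gen 1: 100101
110101
110010
011100
101010
gen 2: 000101
000101
010010
011100
101010
gen 3: 010101
111101
000010
011100
101010
gen 4: 010010
111111
000010
011100
101010

15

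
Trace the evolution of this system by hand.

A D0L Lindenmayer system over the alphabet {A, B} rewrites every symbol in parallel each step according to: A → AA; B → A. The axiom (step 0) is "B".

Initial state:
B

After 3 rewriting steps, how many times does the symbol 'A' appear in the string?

4

step 0: B
step 1: A
step 2: AA
step 3: AAAA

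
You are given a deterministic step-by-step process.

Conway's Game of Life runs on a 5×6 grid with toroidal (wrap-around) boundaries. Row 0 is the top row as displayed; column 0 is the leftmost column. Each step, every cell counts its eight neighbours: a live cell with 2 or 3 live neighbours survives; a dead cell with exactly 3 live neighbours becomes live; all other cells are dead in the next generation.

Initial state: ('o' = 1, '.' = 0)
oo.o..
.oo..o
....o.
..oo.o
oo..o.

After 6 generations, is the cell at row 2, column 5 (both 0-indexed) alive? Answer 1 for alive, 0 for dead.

gen 0: oo.o..
.oo..o
....o.
..oo.o
oo..o.
gen 1: ...oo.
.ooooo
oo..oo
oooo.o
....o.
gen 2: ......
.o....
......
..oo..
oo....
gen 3: oo....
......
..o...
.oo...
.oo...
gen 4: ooo...
.o....
.oo...
...o..
......
gen 5: ooo...
......
.oo...
..o...
.oo...
gen 6: o.o...
o.....
.oo...
...o..
o..o..

0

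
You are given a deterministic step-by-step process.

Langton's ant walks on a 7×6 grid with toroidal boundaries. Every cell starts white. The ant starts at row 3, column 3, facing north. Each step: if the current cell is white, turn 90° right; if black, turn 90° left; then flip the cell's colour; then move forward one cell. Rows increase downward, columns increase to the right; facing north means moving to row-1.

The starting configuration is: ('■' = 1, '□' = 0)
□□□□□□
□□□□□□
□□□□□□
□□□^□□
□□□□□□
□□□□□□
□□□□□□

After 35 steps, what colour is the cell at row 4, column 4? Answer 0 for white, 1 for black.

1

t=0: □□□□□□
□□□□□□
□□□□□□
□□□^□□
□□□□□□
□□□□□□
□□□□□□
t=1: □□□□□□
□□□□□□
□□□□□□
□□□■>□
□□□□□□
□□□□□□
□□□□□□
t=2: □□□□□□
□□□□□□
□□□□□□
□□□■■□
□□□□v□
□□□□□□
□□□□□□
t=3: □□□□□□
□□□□□□
□□□□□□
□□□■■□
□□□<■□
□□□□□□
□□□□□□
t=4: □□□□□□
□□□□□□
□□□□□□
□□□^■□
□□□■■□
□□□□□□
□□□□□□
t=5: □□□□□□
□□□□□□
□□□□□□
□□<□■□
□□□■■□
□□□□□□
□□□□□□
t=6: □□□□□□
□□□□□□
□□^□□□
□□■□■□
□□□■■□
□□□□□□
□□□□□□
t=7: □□□□□□
□□□□□□
□□■>□□
□□■□■□
□□□■■□
□□□□□□
□□□□□□
t=8: □□□□□□
□□□□□□
□□■■□□
□□■v■□
□□□■■□
□□□□□□
□□□□□□
t=9: □□□□□□
□□□□□□
□□■■□□
□□<■■□
□□□■■□
□□□□□□
□□□□□□
t=10: □□□□□□
□□□□□□
□□■■□□
□□□■■□
□□v■■□
□□□□□□
□□□□□□
t=11: □□□□□□
□□□□□□
□□■■□□
□□□■■□
□<■■■□
□□□□□□
□□□□□□
t=12: □□□□□□
□□□□□□
□□■■□□
□^□■■□
□■■■■□
□□□□□□
□□□□□□
t=13: □□□□□□
□□□□□□
□□■■□□
□■>■■□
□■■■■□
□□□□□□
□□□□□□
t=14: □□□□□□
□□□□□□
□□■■□□
□■■■■□
□■v■■□
□□□□□□
□□□□□□
t=15: □□□□□□
□□□□□□
□□■■□□
□■■■■□
□■□>■□
□□□□□□
□□□□□□
t=16: □□□□□□
□□□□□□
□□■■□□
□■■^■□
□■□□■□
□□□□□□
□□□□□□
t=17: □□□□□□
□□□□□□
□□■■□□
□■<□■□
□■□□■□
□□□□□□
□□□□□□
t=18: □□□□□□
□□□□□□
□□■■□□
□■□□■□
□■v□■□
□□□□□□
□□□□□□
t=19: □□□□□□
□□□□□□
□□■■□□
□■□□■□
□<■□■□
□□□□□□
□□□□□□
t=20: □□□□□□
□□□□□□
□□■■□□
□■□□■□
□□■□■□
□v□□□□
□□□□□□
t=21: □□□□□□
□□□□□□
□□■■□□
□■□□■□
□□■□■□
<■□□□□
□□□□□□
t=22: □□□□□□
□□□□□□
□□■■□□
□■□□■□
^□■□■□
■■□□□□
□□□□□□
t=23: □□□□□□
□□□□□□
□□■■□□
□■□□■□
■>■□■□
■■□□□□
□□□□□□
t=24: □□□□□□
□□□□□□
□□■■□□
□■□□■□
■■■□■□
■v□□□□
□□□□□□
t=25: □□□□□□
□□□□□□
□□■■□□
□■□□■□
■■■□■□
■□>□□□
□□□□□□
t=26: □□□□□□
□□□□□□
□□■■□□
□■□□■□
■■■□■□
■□■□□□
□□v□□□
t=27: □□□□□□
□□□□□□
□□■■□□
□■□□■□
■■■□■□
■□■□□□
□<■□□□
t=28: □□□□□□
□□□□□□
□□■■□□
□■□□■□
■■■□■□
■^■□□□
□■■□□□
t=29: □□□□□□
□□□□□□
□□■■□□
□■□□■□
■■■□■□
■■>□□□
□■■□□□
t=30: □□□□□□
□□□□□□
□□■■□□
□■□□■□
■■^□■□
■■□□□□
□■■□□□
t=31: □□□□□□
□□□□□□
□□■■□□
□■□□■□
■<□□■□
■■□□□□
□■■□□□
t=32: □□□□□□
□□□□□□
□□■■□□
□■□□■□
■□□□■□
■v□□□□
□■■□□□
t=33: □□□□□□
□□□□□□
□□■■□□
□■□□■□
■□□□■□
■□>□□□
□■■□□□
t=34: □□□□□□
□□□□□□
□□■■□□
□■□□■□
■□□□■□
■□■□□□
□■v□□□
t=35: □□□□□□
□□□□□□
□□■■□□
□■□□■□
■□□□■□
■□■□□□
□■□>□□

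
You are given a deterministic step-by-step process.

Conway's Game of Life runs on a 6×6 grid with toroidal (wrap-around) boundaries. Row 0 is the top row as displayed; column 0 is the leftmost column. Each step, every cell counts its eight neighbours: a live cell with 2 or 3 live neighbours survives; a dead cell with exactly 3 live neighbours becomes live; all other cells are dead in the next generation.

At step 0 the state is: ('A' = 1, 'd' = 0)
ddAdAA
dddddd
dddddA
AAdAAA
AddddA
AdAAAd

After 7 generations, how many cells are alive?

17

t=0: ddAdAA
dddddd
dddddA
AAdAAA
AddddA
AdAAAd
t=1: dAAdAA
ddddAA
dddddA
dAdddd
dddddd
AdAddd
t=2: dAAdAd
dddAdd
AdddAA
dddddd
dAdddd
AdAAdA
t=3: AAddAA
AAAAdd
ddddAA
AddddA
AAAddd
AddAAA
t=4: dddddd
ddAAdd
ddAAAd
ddddAd
ddAAdd
dddAdd
t=5: ddAAdd
ddAdAd
ddAdAd
ddddAd
ddAAAd
ddAAdd
t=6: dAddAd
dAAdAd
ddddAA
ddAdAA
ddAdAd
dAdddd
t=7: AAdAdd
AAAdAd
AAAddd
dddddd
dAAdAA
dAAAdd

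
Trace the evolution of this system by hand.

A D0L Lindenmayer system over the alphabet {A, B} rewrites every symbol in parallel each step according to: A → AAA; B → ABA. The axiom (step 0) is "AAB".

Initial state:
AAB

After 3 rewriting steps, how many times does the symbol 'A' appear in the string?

80

gen 0: AAB
gen 1: AAAAAAABA
gen 2: AAAAAAAAAAAAAAAAAAAAAABAAAA
gen 3: AAAAAAAAAAAAAAAAAAAAAAAAAAAAAAAAAAAAAAAAAAAAAAAAAAAAAAAAAAAAAAAAAAABAAAAAAAAAAAAA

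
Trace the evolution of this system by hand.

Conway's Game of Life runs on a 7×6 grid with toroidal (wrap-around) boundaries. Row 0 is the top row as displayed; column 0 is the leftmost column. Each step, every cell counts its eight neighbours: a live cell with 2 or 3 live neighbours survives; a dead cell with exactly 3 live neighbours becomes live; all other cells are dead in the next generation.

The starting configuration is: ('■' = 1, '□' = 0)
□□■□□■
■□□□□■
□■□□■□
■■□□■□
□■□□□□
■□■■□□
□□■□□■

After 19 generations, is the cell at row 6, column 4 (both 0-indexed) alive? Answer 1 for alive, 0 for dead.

0

t=0: □□■□□■
■□□□□■
□■□□■□
■■□□■□
□■□□□□
■□■■□□
□□■□□■
t=1: □■□□■■
■■□□■■
□■□□■□
■■■□□■
□□□■□■
■□■■□□
■□■□■■
t=2: □□■□□□
□■■■□□
□□□■■□
□■■■□■
□□□■□■
■□■□□□
□□■□□□
t=3: □□□□□□
□■□□■□
■□□□□□
■□□□□■
□□□■□■
□■■■□□
□□■■□□
t=4: □□■■□□
□□□□□□
■■□□□□
■□□□■■
□■□■□■
□■□□□□
□■□■□□
t=5: □□■■□□
□■■□□□
■■□□□□
□□■□■□
□■■□□■
□■□□■□
□■□■□□
t=6: □□□■□□
■□□■□□
■□□■□□
□□■■□■
■■■□■■
□■□■■□
□■□■■□
t=7: □□□■□□
□□■■■□
■■□■□■
□□□□□□
□□□□□□
□□□□□□
□□□□□□
t=8: □□■■■□
■■□□□■
■■□■□■
■□□□□□
□□□□□□
□□□□□□
□□□□□□
t=9: ■■■■■■
□□□□□□
□□■□■□
■■□□□■
□□□□□□
□□□□□□
□□□■□□
t=10: ■■■■■■
■□□□□□
■■□□□■
■■□□□■
■□□□□□
□□□□□□
■■□■□■
t=11: □□□■□□
□□□■□□
□□□□□□
□□□□□□
■■□□□■
□■□□□■
□□□■□□
t=12: □□■■■□
□□□□□□
□□□□□□
■□□□□□
□■□□□■
□■■□■■
□□■□■□
t=13: □□■□■□
□□□■□□
□□□□□□
■□□□□□
□■■□■■
□■■□■■
□□□□□□
t=14: □□□■□□
□□□■□□
□□□□□□
■■□□□■
□□■□■□
□■■□■■
□■■□■■
t=15: □□□■□□
□□□□□□
■□□□□□
■■□□□■
□□■□■□
□□□□□□
□■□□□■
t=16: □□□□□□
□□□□□□
■■□□□■
■■□□□■
■■□□□■
□□□□□□
□□□□□□
t=17: □□□□□□
■□□□□□
□■□□□■
□□■□■□
□■□□□■
■□□□□□
□□□□□□
t=18: □□□□□□
■□□□□□
■■□□□■
□■■□■■
■■□□□■
■□□□□□
□□□□□□
t=19: □□□□□□
■■□□□■
□□■□■□
□□■□■□
□□■□■□
■■□□□■
□□□□□□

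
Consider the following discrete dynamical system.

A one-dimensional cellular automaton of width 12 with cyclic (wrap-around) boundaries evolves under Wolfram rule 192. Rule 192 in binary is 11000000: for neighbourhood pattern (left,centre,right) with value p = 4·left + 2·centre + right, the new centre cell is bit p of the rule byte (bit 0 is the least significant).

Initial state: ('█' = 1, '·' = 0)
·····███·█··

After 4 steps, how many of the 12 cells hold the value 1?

0

[0] ·····███·█··
[1] ······██····
[2] ·······█····
[3] ············
[4] ············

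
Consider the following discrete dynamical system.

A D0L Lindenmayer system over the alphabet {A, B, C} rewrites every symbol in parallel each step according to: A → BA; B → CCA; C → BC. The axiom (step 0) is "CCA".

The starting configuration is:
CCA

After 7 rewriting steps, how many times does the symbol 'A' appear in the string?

217

t=0: CCA
t=1: BCBCBA
t=2: CCABCCCABCCCABA
t=3: BCBCBACCABCBCBCBACCABCBCBCBACCABA
t=4: CCABCCCABCCCABABCBCBACCABCCCABCCCABCCCABABCBCBACCABCCCABCCCABCCCABABCBCBACCABA
t=5: BCBCBACCABCBCBCBACCABCBCBCBACCABACCABCCCABCCCABABCBCBACCAB…CBCBACCABCBCBCBACCABCBCBCBACCABACCABCCCABCCCABABCBCBACCABA  (len 177)
t=6: CCABCCCABCCCABABCBCBACCABCCCABCCCABCCCABABCBCBACCABCCCABCC…CBCBACCABCBCBCBACCABCBCBCBACCABACCABCCCABCCCABABCBCBACCABA  (len 411)
t=7: BCBCBACCABCBCBCBACCABCBCBCBACCABACCABCCCABCCCABABCBCBACCAB…CBCBACCABCBCBCBACCABCBCBCBACCABACCABCCCABCCCABABCBCBACCABA  (len 942)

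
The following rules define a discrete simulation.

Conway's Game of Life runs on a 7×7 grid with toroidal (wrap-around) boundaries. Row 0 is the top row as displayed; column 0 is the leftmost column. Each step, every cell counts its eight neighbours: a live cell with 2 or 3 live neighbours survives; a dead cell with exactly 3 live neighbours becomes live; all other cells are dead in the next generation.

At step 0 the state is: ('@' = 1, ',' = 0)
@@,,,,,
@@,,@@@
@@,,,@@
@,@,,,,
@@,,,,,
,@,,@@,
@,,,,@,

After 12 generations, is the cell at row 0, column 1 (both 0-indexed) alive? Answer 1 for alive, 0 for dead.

1

gen 0: @@,,,,,
@@,,@@@
@@,,,@@
@,@,,,,
@@,,,,,
,@,,@@,
@,,,,@,
gen 1: ,,,,@,,
,,@,@,,
,,@,@,,
,,@,,,,
@,@,,,@
,@,,@@,
@,,,@@,
gen 2: ,,,,@,,
,,,,@@,
,@@,,,,
,,@,,,,
@,@@,@@
,@,@@,,
,,,@,,@
gen 3: ,,,@@,,
,,,@@@,
,@@@,,,
@,,,,,@
@,,,,@@
,@,,,,,
,,@@,@,
gen 4: ,,,,,,,
,,,,,@,
@@@@,@@
,,@,,@,
,@,,,@,
@@@,@@,
,,@@,,,
gen 5: ,,,,,,,
@@@,@@,
@@@@,@,
,,,@,@,
@,,@,@,
@,,,@@@
,,@@@,,
gen 6: ,,,,,@,
@,,,@@,
@,,,,@,
@,,@,@,
@,,@,,,
@@@,,,,
,,,@@,@
gen 7: ,,,@,,,
,,,,@@,
@@,,,@,
@@,,,,,
@,,@@,,
@@@,@,@
@@@@@@@
gen 8: @@,,,,,
,,,,@@@
@@,,@@,
,,@,@,,
,,,@@@,
,,,,,,,
,,,,,,,
gen 9: @,,,,@@
,,,,@,,
@@,,,,,
,@@,,,@
,,,@@@,
,,,,@,,
,,,,,,,
gen 10: ,,,,,@@
,@,,,@,
@@@,,,,
,@@@@@@
,,@@@@,
,,,@@@,
,,,,,@@
gen 11: @,,,@,,
,@@,,@,
,,,,,,,
,,,,,,@
,@,,,,,
,,@,,,,
,,,,,,,
gen 12: ,@,,,,,
,@,,,,,
,,,,,,,
,,,,,,,
,,,,,,,
,,,,,,,
,,,,,,,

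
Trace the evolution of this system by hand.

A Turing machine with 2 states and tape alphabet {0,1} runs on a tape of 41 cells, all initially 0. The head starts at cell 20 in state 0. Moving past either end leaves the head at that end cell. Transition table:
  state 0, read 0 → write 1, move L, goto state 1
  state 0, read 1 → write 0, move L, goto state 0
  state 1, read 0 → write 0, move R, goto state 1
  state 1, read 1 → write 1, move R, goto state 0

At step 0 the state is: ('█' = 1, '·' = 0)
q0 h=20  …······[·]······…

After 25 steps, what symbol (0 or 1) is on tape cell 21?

[0] q0 h=20  …······[·]······…
[1] q1 h=19  …······[·]█·····…
[2] q1 h=20  …······[█]······…
[3] q0 h=21  …·····█[·]······…
[4] q1 h=20  …······[█]█·····…
[5] q0 h=21  …·····█[█]······…
[6] q0 h=20  …······[█]······…
[7] q0 h=19  …······[·]······…
[8] q1 h=18  …······[·]█·····…
[9] q1 h=19  …······[█]······…
[10] q0 h=20  …·····█[·]······…
[11] q1 h=19  …······[█]█·····…
[12] q0 h=20  …·····█[█]······…
[13] q0 h=19  …······[█]······…
[14] q0 h=18  …······[·]······…
[15] q1 h=17  …······[·]█·····…
[16] q1 h=18  …······[█]······…
[17] q0 h=19  …·····█[·]······…
[18] q1 h=18  …······[█]█·····…
[19] q0 h=19  …·····█[█]······…
[20] q0 h=18  …······[█]······…
[21] q0 h=17  …······[·]······…
[22] q1 h=16  …······[·]█·····…
[23] q1 h=17  …······[█]······…
[24] q0 h=18  …·····█[·]······…
[25] q1 h=17  …······[█]█·····…

0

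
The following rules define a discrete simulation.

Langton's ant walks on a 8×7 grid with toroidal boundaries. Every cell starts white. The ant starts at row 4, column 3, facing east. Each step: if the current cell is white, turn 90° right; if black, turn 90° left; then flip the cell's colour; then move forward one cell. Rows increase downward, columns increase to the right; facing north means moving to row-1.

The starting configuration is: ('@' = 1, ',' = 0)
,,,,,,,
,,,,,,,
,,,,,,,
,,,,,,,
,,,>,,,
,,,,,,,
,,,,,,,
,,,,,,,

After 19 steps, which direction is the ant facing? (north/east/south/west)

[0] ,,,,,,,
,,,,,,,
,,,,,,,
,,,,,,,
,,,>,,,
,,,,,,,
,,,,,,,
,,,,,,,
[1] ,,,,,,,
,,,,,,,
,,,,,,,
,,,,,,,
,,,@,,,
,,,v,,,
,,,,,,,
,,,,,,,
[2] ,,,,,,,
,,,,,,,
,,,,,,,
,,,,,,,
,,,@,,,
,,<@,,,
,,,,,,,
,,,,,,,
[3] ,,,,,,,
,,,,,,,
,,,,,,,
,,,,,,,
,,^@,,,
,,@@,,,
,,,,,,,
,,,,,,,
[4] ,,,,,,,
,,,,,,,
,,,,,,,
,,,,,,,
,,@>,,,
,,@@,,,
,,,,,,,
,,,,,,,
[5] ,,,,,,,
,,,,,,,
,,,,,,,
,,,^,,,
,,@,,,,
,,@@,,,
,,,,,,,
,,,,,,,
[6] ,,,,,,,
,,,,,,,
,,,,,,,
,,,@>,,
,,@,,,,
,,@@,,,
,,,,,,,
,,,,,,,
[7] ,,,,,,,
,,,,,,,
,,,,,,,
,,,@@,,
,,@,v,,
,,@@,,,
,,,,,,,
,,,,,,,
[8] ,,,,,,,
,,,,,,,
,,,,,,,
,,,@@,,
,,@<@,,
,,@@,,,
,,,,,,,
,,,,,,,
[9] ,,,,,,,
,,,,,,,
,,,,,,,
,,,^@,,
,,@@@,,
,,@@,,,
,,,,,,,
,,,,,,,
[10] ,,,,,,,
,,,,,,,
,,,,,,,
,,<,@,,
,,@@@,,
,,@@,,,
,,,,,,,
,,,,,,,
[11] ,,,,,,,
,,,,,,,
,,^,,,,
,,@,@,,
,,@@@,,
,,@@,,,
,,,,,,,
,,,,,,,
[12] ,,,,,,,
,,,,,,,
,,@>,,,
,,@,@,,
,,@@@,,
,,@@,,,
,,,,,,,
,,,,,,,
[13] ,,,,,,,
,,,,,,,
,,@@,,,
,,@v@,,
,,@@@,,
,,@@,,,
,,,,,,,
,,,,,,,
[14] ,,,,,,,
,,,,,,,
,,@@,,,
,,<@@,,
,,@@@,,
,,@@,,,
,,,,,,,
,,,,,,,
[15] ,,,,,,,
,,,,,,,
,,@@,,,
,,,@@,,
,,v@@,,
,,@@,,,
,,,,,,,
,,,,,,,
[16] ,,,,,,,
,,,,,,,
,,@@,,,
,,,@@,,
,,,>@,,
,,@@,,,
,,,,,,,
,,,,,,,
[17] ,,,,,,,
,,,,,,,
,,@@,,,
,,,^@,,
,,,,@,,
,,@@,,,
,,,,,,,
,,,,,,,
[18] ,,,,,,,
,,,,,,,
,,@@,,,
,,<,@,,
,,,,@,,
,,@@,,,
,,,,,,,
,,,,,,,
[19] ,,,,,,,
,,,,,,,
,,^@,,,
,,@,@,,
,,,,@,,
,,@@,,,
,,,,,,,
,,,,,,,

north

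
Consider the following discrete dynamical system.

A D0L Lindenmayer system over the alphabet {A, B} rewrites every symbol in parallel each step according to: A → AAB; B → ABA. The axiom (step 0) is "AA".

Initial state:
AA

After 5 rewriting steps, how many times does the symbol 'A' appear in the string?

k=0  AA
k=1  AABAAB
k=2  AABAABABAAABAABABA
k=3  AABAABABAAABAABABAAABABAAABAABAABABAAABAABABAAABABAAAB
k=4  AABAABABAAABAABABAAABABAAABAABAABABAAABAABABAAABABAAABAABA…AAABAABAABABAAABAABABAAABABAAABAABAABABAAABABAAABAABAABABA  (len 162)
k=5  AABAABABAAABAABABAAABABAAABAABAABABAAABAABABAAABABAAABAABA…AAABAABAABABAAABABAAABAABAABABAAABAABABAAABAABABAAABABAAAB  (len 486)

324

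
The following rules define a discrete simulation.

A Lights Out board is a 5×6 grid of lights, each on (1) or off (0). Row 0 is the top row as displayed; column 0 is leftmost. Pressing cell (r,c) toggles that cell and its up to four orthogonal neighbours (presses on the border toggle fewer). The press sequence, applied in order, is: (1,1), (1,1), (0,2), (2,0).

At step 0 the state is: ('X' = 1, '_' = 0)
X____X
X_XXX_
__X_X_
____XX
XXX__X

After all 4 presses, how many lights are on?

k=0  X____X
X_XXX_
__X_X_
____XX
XXX__X
k=1  XX___X
_X_XX_
_XX_X_
____XX
XXX__X
k=2  X____X
X_XXX_
__X_X_
____XX
XXX__X
k=3  XXXX_X
X__XX_
__X_X_
____XX
XXX__X
k=4  XXXX_X
___XX_
XXX_X_
X___XX
XXX__X

18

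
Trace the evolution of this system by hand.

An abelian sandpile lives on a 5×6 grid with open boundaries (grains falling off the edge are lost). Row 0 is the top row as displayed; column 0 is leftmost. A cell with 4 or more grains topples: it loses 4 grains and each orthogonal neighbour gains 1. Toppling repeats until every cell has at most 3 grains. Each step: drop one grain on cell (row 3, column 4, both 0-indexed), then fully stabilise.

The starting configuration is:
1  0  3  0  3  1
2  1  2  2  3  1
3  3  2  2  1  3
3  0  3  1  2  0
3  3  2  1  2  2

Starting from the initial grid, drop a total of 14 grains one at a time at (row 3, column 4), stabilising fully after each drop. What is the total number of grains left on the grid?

[0] 1  0  3  0  3  1
2  1  2  2  3  1
3  3  2  2  1  3
3  0  3  1  2  0
3  3  2  1  2  2
[1] 1  0  3  0  3  1
2  1  2  2  3  1
3  3  2  2  1  3
3  0  3  1  3  0
3  3  2  1  2  2
[2] 1  0  3  0  3  1
2  1  2  2  3  1
3  3  2  2  2  3
3  0  3  2  0  1
3  3  2  1  3  2
[3] 1  0  3  0  3  1
2  1  2  2  3  1
3  3  2  2  2  3
3  0  3  2  1  1
3  3  2  1  3  2
[4] 1  0  3  0  3  1
2  1  2  2  3  1
3  3  2  2  2  3
3  0  3  2  2  1
3  3  2  1  3  2
[5] 1  0  3  0  3  1
2  1  2  2  3  1
3  3  2  2  2  3
3  0  3  2  3  1
3  3  2  1  3  2
[6] 1  0  3  0  3  1
2  1  2  2  3  1
3  3  2  2  3  3
3  0  3  3  1  2
3  3  2  2  0  3
[7] 1  0  3  0  3  1
2  1  2  2  3  1
3  3  2  2  3  3
3  0  3  3  2  2
3  3  2  2  0  3
[8] 1  0  3  0  3  1
2  1  2  2  3  1
3  3  2  2  3  3
3  0  3  3  3  2
3  3  2  2  0  3
[9] 1  1  0  3  0  2
3  3  1  1  2  3
1  2  2  2  3  1
2  0  3  3  3  1
1  2  1  0  3  0
[10] 1  1  0  3  0  2
3  3  2  2  3  3
1  3  0  1  1  2
2  1  1  2  3  2
1  2  2  2  0  1
[11] 1  1  0  3  0  2
3  3  2  2  3  3
1  3  0  1  2  2
2  1  1  3  0  3
1  2  2  2  1  1
[12] 1  1  0  3  0  2
3  3  2  2  3  3
1  3  0  1  2  2
2  1  1  3  1  3
1  2  2  2  1  1
[13] 1  1  0  3  0  2
3  3  2  2  3  3
1  3  0  1  2  2
2  1  1  3  2  3
1  2  2  2  1  1
[14] 1  1  0  3  0  2
3  3  2  2  3  3
1  3  0  1  2  2
2  1  1  3  3  3
1  2  2  2  1  1

54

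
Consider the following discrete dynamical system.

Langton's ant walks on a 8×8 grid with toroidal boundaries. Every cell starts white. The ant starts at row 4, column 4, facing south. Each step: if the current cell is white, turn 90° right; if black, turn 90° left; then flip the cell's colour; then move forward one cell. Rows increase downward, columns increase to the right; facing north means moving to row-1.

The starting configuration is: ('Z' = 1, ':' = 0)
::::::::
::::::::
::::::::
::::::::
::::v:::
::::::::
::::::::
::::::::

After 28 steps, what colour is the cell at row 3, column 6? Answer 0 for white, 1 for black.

step 0: ::::::::
::::::::
::::::::
::::::::
::::v:::
::::::::
::::::::
::::::::
step 1: ::::::::
::::::::
::::::::
::::::::
:::<Z:::
::::::::
::::::::
::::::::
step 2: ::::::::
::::::::
::::::::
:::^::::
:::ZZ:::
::::::::
::::::::
::::::::
step 3: ::::::::
::::::::
::::::::
:::Z>:::
:::ZZ:::
::::::::
::::::::
::::::::
step 4: ::::::::
::::::::
::::::::
:::ZZ:::
:::Zv:::
::::::::
::::::::
::::::::
step 5: ::::::::
::::::::
::::::::
:::ZZ:::
:::Z:>::
::::::::
::::::::
::::::::
step 6: ::::::::
::::::::
::::::::
:::ZZ:::
:::Z:Z::
:::::v::
::::::::
::::::::
step 7: ::::::::
::::::::
::::::::
:::ZZ:::
:::Z:Z::
::::<Z::
::::::::
::::::::
step 8: ::::::::
::::::::
::::::::
:::ZZ:::
:::Z^Z::
::::ZZ::
::::::::
::::::::
step 9: ::::::::
::::::::
::::::::
:::ZZ:::
:::ZZ>::
::::ZZ::
::::::::
::::::::
step 10: ::::::::
::::::::
::::::::
:::ZZ^::
:::ZZ:::
::::ZZ::
::::::::
::::::::
step 11: ::::::::
::::::::
::::::::
:::ZZZ>:
:::ZZ:::
::::ZZ::
::::::::
::::::::
step 12: ::::::::
::::::::
::::::::
:::ZZZZ:
:::ZZ:v:
::::ZZ::
::::::::
::::::::
step 13: ::::::::
::::::::
::::::::
:::ZZZZ:
:::ZZ<Z:
::::ZZ::
::::::::
::::::::
step 14: ::::::::
::::::::
::::::::
:::ZZ^Z:
:::ZZZZ:
::::ZZ::
::::::::
::::::::
step 15: ::::::::
::::::::
::::::::
:::Z<:Z:
:::ZZZZ:
::::ZZ::
::::::::
::::::::
step 16: ::::::::
::::::::
::::::::
:::Z::Z:
:::ZvZZ:
::::ZZ::
::::::::
::::::::
step 17: ::::::::
::::::::
::::::::
:::Z::Z:
:::Z:>Z:
::::ZZ::
::::::::
::::::::
step 18: ::::::::
::::::::
::::::::
:::Z:^Z:
:::Z::Z:
::::ZZ::
::::::::
::::::::
step 19: ::::::::
::::::::
::::::::
:::Z:Z>:
:::Z::Z:
::::ZZ::
::::::::
::::::::
step 20: ::::::::
::::::::
::::::^:
:::Z:Z::
:::Z::Z:
::::ZZ::
::::::::
::::::::
step 21: ::::::::
::::::::
::::::Z>
:::Z:Z::
:::Z::Z:
::::ZZ::
::::::::
::::::::
step 22: ::::::::
::::::::
::::::ZZ
:::Z:Z:v
:::Z::Z:
::::ZZ::
::::::::
::::::::
step 23: ::::::::
::::::::
::::::ZZ
:::Z:Z<Z
:::Z::Z:
::::ZZ::
::::::::
::::::::
step 24: ::::::::
::::::::
::::::^Z
:::Z:ZZZ
:::Z::Z:
::::ZZ::
::::::::
::::::::
step 25: ::::::::
::::::::
:::::<:Z
:::Z:ZZZ
:::Z::Z:
::::ZZ::
::::::::
::::::::
step 26: ::::::::
:::::^::
:::::Z:Z
:::Z:ZZZ
:::Z::Z:
::::ZZ::
::::::::
::::::::
step 27: ::::::::
:::::Z>:
:::::Z:Z
:::Z:ZZZ
:::Z::Z:
::::ZZ::
::::::::
::::::::
step 28: ::::::::
:::::ZZ:
:::::ZvZ
:::Z:ZZZ
:::Z::Z:
::::ZZ::
::::::::
::::::::

1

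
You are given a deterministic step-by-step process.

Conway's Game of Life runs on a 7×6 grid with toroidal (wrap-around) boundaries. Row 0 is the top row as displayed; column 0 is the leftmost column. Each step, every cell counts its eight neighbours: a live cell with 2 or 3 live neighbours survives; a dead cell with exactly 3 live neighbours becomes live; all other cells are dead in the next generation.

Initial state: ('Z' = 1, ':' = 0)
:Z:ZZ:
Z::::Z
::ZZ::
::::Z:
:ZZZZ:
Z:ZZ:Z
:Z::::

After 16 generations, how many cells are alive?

8

step 0: :Z:ZZ:
Z::::Z
::ZZ::
::::Z:
:ZZZZ:
Z:ZZ:Z
:Z::::
step 1: :ZZ:ZZ
ZZ:::Z
:::ZZZ
:Z::Z:
ZZ::::
Z::::Z
:Z:::Z
step 2: ::Z:Z:
:Z::::
:ZZZ::
:ZZZZ:
:Z::::
:::::Z
:ZZ:::
step 3: ::ZZ::
:Z::::
Z:::Z:
Z:::Z:
ZZ:ZZ:
ZZZ:::
:ZZZ::
step 4: :::Z::
:ZZZ::
ZZ::::
Z:::Z:
:::ZZ:
::::ZZ
Z:::::
step 5: :Z:Z::
ZZ:Z::
Z::Z:Z
ZZ:ZZ:
:::Z::
:::ZZZ
::::ZZ
step 6: :Z:Z:Z
:Z:Z:Z
:::Z::
ZZ:Z::
Z:::::
:::Z:Z
Z:Z::Z
step 7: :Z:Z:Z
:::Z::
:Z:Z::
ZZZ:::
ZZZ:ZZ
:Z::ZZ
:ZZZ:Z
step 8: :Z:Z::
Z::Z::
ZZ:Z::
::::Z:
::::Z:
::::::
:Z:Z:Z
step 9: :Z:Z::
Z::ZZ:
ZZZZZZ
:::ZZZ
::::::
::::Z:
Z:::Z:
step 10: ZZZZ::
::::::
:Z::::
:Z::::
:::Z:Z
:::::Z
:::ZZZ
step 11: ZZZZ:Z
Z:::::
::::::
Z:Z:::
Z:::Z:
Z::Z:Z
:Z:Z:Z
step 12: :::Z:Z
Z:Z::Z
:Z::::
:Z:::Z
Z::ZZ:
:ZZZ::
:::Z::
step 13: Z:ZZ:Z
ZZZ:ZZ
:ZZ::Z
:ZZ:ZZ
Z::ZZZ
:Z::::
:::Z::
step 14: ::::::
::::::
::::::
::::::
:::Z::
Z:ZZ:Z
ZZ:ZZ:
step 15: ::::::
::::::
::::::
::::::
::ZZZ:
Z::::Z
ZZ:ZZ:
step 16: ::::::
::::::
::::::
:::Z::
:::ZZZ
Z:::::
ZZ::Z:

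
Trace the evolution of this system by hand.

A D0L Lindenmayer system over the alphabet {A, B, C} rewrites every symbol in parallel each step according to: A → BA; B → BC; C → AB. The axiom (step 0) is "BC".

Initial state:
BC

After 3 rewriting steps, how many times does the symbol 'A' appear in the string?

4

t=0: BC
t=1: BCAB
t=2: BCABBABC
t=3: BCABBABCBCBABCAB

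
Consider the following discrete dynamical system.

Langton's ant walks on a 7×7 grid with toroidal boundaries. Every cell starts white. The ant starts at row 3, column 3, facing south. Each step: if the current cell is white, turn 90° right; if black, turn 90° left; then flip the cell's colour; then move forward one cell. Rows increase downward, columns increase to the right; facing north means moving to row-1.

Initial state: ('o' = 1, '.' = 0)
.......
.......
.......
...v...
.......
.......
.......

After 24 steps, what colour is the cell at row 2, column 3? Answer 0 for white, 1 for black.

gen 0: .......
.......
.......
...v...
.......
.......
.......
gen 1: .......
.......
.......
..<o...
.......
.......
.......
gen 2: .......
.......
..^....
..oo...
.......
.......
.......
gen 3: .......
.......
..o>...
..oo...
.......
.......
.......
gen 4: .......
.......
..oo...
..ov...
.......
.......
.......
gen 5: .......
.......
..oo...
..o.>..
.......
.......
.......
gen 6: .......
.......
..oo...
..o.o..
....v..
.......
.......
gen 7: .......
.......
..oo...
..o.o..
...<o..
.......
.......
gen 8: .......
.......
..oo...
..o^o..
...oo..
.......
.......
gen 9: .......
.......
..oo...
..oo>..
...oo..
.......
.......
gen 10: .......
.......
..oo^..
..oo...
...oo..
.......
.......
gen 11: .......
.......
..ooo>.
..oo...
...oo..
.......
.......
gen 12: .......
.......
..oooo.
..oo.v.
...oo..
.......
.......
gen 13: .......
.......
..oooo.
..oo<o.
...oo..
.......
.......
gen 14: .......
.......
..oo^o.
..oooo.
...oo..
.......
.......
gen 15: .......
.......
..o<.o.
..oooo.
...oo..
.......
.......
gen 16: .......
.......
..o..o.
..ovoo.
...oo..
.......
.......
gen 17: .......
.......
..o..o.
..o.>o.
...oo..
.......
.......
gen 18: .......
.......
..o.^o.
..o..o.
...oo..
.......
.......
gen 19: .......
.......
..o.o>.
..o..o.
...oo..
.......
.......
gen 20: .......
.....^.
..o.o..
..o..o.
...oo..
.......
.......
gen 21: .......
.....o>
..o.o..
..o..o.
...oo..
.......
.......
gen 22: .......
.....oo
..o.o.v
..o..o.
...oo..
.......
.......
gen 23: .......
.....oo
..o.o<o
..o..o.
...oo..
.......
.......
gen 24: .......
.....^o
..o.ooo
..o..o.
...oo..
.......
.......

0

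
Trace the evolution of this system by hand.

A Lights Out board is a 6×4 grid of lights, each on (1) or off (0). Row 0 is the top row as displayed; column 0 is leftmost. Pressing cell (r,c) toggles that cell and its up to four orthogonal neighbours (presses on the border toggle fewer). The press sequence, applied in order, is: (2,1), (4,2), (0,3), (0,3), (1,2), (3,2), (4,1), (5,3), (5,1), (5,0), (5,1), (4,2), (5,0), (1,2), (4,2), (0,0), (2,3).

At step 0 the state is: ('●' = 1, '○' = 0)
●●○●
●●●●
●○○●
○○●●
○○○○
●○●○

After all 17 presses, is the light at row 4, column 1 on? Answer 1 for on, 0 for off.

0

step 0: ●●○●
●●●●
●○○●
○○●●
○○○○
●○●○
step 1: ●●○●
●○●●
○●●●
○●●●
○○○○
●○●○
step 2: ●●○●
●○●●
○●●●
○●○●
○●●●
●○○○
step 3: ●●●○
●○●○
○●●●
○●○●
○●●●
●○○○
step 4: ●●○●
●○●●
○●●●
○●○●
○●●●
●○○○
step 5: ●●●●
●●○○
○●○●
○●○●
○●●●
●○○○
step 6: ●●●●
●●○○
○●●●
○○●○
○●○●
●○○○
step 7: ●●●●
●●○○
○●●●
○●●○
●○●●
●●○○
step 8: ●●●●
●●○○
○●●●
○●●○
●○●○
●●●●
step 9: ●●●●
●●○○
○●●●
○●●○
●●●○
○○○●
step 10: ●●●●
●●○○
○●●●
○●●○
○●●○
●●○●
step 11: ●●●●
●●○○
○●●●
○●●○
○○●○
○○●●
step 12: ●●●●
●●○○
○●●●
○●○○
○●○●
○○○●
step 13: ●●●●
●●○○
○●●●
○●○○
●●○●
●●○●
step 14: ●●○●
●○●●
○●○●
○●○○
●●○●
●●○●
step 15: ●●○●
●○●●
○●○●
○●●○
●○●○
●●●●
step 16: ○○○●
○○●●
○●○●
○●●○
●○●○
●●●●
step 17: ○○○●
○○●○
○●●○
○●●●
●○●○
●●●●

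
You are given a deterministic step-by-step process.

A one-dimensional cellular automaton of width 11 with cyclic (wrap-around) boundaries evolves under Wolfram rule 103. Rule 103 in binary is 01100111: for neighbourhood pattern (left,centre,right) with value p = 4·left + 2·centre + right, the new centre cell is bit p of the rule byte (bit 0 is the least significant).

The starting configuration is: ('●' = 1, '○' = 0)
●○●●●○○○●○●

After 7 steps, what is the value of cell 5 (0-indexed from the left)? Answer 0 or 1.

k=0  ●○●●●○○○●○●
k=1  ●●○○●○●●●●○
k=2  ○●○●●●○○○●●
k=3  ●●●○○●○●●○●
k=4  ○○●○●●●○●●○
k=5  ●●●●○○●●○●○
k=6  ○○○●○●○●●●●
k=7  ○●●●●●●○○○●

1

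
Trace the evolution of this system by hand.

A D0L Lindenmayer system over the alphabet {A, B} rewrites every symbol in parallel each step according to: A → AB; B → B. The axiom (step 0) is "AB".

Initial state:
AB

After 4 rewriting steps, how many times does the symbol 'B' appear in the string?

[0] AB
[1] ABB
[2] ABBB
[3] ABBBB
[4] ABBBBB

5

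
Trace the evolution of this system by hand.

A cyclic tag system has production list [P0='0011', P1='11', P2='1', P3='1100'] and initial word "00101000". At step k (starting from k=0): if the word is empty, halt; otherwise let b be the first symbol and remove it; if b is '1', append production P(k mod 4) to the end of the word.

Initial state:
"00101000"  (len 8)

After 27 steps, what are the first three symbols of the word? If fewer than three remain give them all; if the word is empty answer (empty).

0) "00101000"  (len 8)
1) "0101000"  (len 7)
2) "101000"  (len 6)
3) "010001"  (len 6)
4) "10001"  (len 5)
5) "00010011"  (len 8)
6) "0010011"  (len 7)
7) "010011"  (len 6)
8) "10011"  (len 5)
9) "00110011"  (len 8)
10) "0110011"  (len 7)
11) "110011"  (len 6)
12) "100111100"  (len 9)
13) "001111000011"  (len 12)
14) "01111000011"  (len 11)
15) "1111000011"  (len 10)
16) "1110000111100"  (len 13)
17) "1100001111000011"  (len 16)
18) "10000111100001111"  (len 17)
19) "00001111000011111"  (len 17)
20) "0001111000011111"  (len 16)
21) "001111000011111"  (len 15)
22) "01111000011111"  (len 14)
23) "1111000011111"  (len 13)
24) "1110000111111100"  (len 16)
25) "1100001111111000011"  (len 19)
26) "10000111111100001111"  (len 20)
27) "00001111111000011111"  (len 20)

000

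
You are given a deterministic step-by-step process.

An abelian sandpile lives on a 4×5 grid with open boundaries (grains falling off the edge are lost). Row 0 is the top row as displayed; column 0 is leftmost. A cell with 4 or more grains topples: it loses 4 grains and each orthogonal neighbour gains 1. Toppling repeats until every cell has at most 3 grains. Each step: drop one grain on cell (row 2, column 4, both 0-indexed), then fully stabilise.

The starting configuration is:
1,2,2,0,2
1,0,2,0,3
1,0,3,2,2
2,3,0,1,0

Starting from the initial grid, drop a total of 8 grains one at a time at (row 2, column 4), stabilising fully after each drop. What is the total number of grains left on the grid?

31

step 0: 1,2,2,0,2
1,0,2,0,3
1,0,3,2,2
2,3,0,1,0
step 1: 1,2,2,0,2
1,0,2,0,3
1,0,3,2,3
2,3,0,1,0
step 2: 1,2,2,0,3
1,0,2,1,0
1,0,3,3,1
2,3,0,1,1
step 3: 1,2,2,0,3
1,0,2,1,0
1,0,3,3,2
2,3,0,1,1
step 4: 1,2,2,0,3
1,0,2,1,0
1,0,3,3,3
2,3,0,1,1
step 5: 1,2,2,0,3
1,0,3,2,1
1,1,0,1,1
2,3,1,2,2
step 6: 1,2,2,0,3
1,0,3,2,1
1,1,0,1,2
2,3,1,2,2
step 7: 1,2,2,0,3
1,0,3,2,1
1,1,0,1,3
2,3,1,2,2
step 8: 1,2,2,0,3
1,0,3,2,2
1,1,0,2,0
2,3,1,2,3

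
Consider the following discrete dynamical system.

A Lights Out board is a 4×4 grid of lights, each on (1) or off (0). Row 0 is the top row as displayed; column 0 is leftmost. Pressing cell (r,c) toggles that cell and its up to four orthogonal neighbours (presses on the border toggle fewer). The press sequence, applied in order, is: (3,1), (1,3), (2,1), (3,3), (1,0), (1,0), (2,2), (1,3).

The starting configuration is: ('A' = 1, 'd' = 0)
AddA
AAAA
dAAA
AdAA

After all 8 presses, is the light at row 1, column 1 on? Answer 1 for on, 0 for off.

[0] AddA
AAAA
dAAA
AdAA
[1] AddA
AAAA
ddAA
dAdA
[2] Addd
AAdd
ddAd
dAdA
[3] Addd
Addd
AAdd
dddA
[4] Addd
Addd
AAdA
ddAd
[5] dddd
dAdd
dAdA
ddAd
[6] Addd
Addd
AAdA
ddAd
[7] Addd
AdAd
AdAd
dddd
[8] AddA
AddA
AdAA
dddd

0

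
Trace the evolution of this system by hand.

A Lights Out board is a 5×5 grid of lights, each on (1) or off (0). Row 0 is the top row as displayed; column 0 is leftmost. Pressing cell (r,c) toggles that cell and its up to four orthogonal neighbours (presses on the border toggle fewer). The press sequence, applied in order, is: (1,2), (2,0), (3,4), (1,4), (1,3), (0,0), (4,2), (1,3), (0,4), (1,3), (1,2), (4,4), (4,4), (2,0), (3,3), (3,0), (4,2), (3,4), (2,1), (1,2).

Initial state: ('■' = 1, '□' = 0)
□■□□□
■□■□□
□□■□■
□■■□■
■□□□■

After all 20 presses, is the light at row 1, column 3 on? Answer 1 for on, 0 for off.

0) □■□□□
■□■□□
□□■□■
□■■□■
■□□□■
1) □■■□□
■■□■□
□□□□■
□■■□■
■□□□■
2) □■■□□
□■□■□
■■□□■
■■■□■
■□□□■
3) □■■□□
□■□■□
■■□□□
■■■■□
■□□□□
4) □■■□■
□■□□■
■■□□■
■■■■□
■□□□□
5) □■■■■
□■■■□
■■□■■
■■■■□
■□□□□
6) ■□■■■
■■■■□
■■□■■
■■■■□
■□□□□
7) ■□■■■
■■■■□
■■□■■
■■□■□
■■■■□
8) ■□■□■
■■□□■
■■□□■
■■□■□
■■■■□
9) ■□■■□
■■□□□
■■□□■
■■□■□
■■■■□
10) ■□■□□
■■■■■
■■□■■
■■□■□
■■■■□
11) ■□□□□
■□□□■
■■■■■
■■□■□
■■■■□
12) ■□□□□
■□□□■
■■■■■
■■□■■
■■■□■
13) ■□□□□
■□□□■
■■■■■
■■□■□
■■■■□
14) ■□□□□
□□□□■
□□■■■
□■□■□
■■■■□
15) ■□□□□
□□□□■
□□■□■
□■■□■
■■■□□
16) ■□□□□
□□□□■
■□■□■
■□■□■
□■■□□
17) ■□□□□
□□□□■
■□■□■
■□□□■
□□□■□
18) ■□□□□
□□□□■
■□■□□
■□□■□
□□□■■
19) ■□□□□
□■□□■
□■□□□
■■□■□
□□□■■
20) ■□■□□
□□■■■
□■■□□
■■□■□
□□□■■

1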